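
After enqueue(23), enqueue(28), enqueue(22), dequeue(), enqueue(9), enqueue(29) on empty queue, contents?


enqueue(23) -> [23]
enqueue(28) -> [23, 28]
enqueue(22) -> [23, 28, 22]
dequeue() returns 23 -> [28, 22]
enqueue(9) -> [28, 22, 9]
enqueue(29) -> [28, 22, 9, 29]
Final queue (front to back): [28, 22, 9, 29]


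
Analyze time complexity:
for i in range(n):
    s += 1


Per nesting level: O(n) = O(n)
Complexity: O(n)


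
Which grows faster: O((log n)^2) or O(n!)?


polylogarithmic grows slower than factorial
O((log n)^2) is asymptotically smaller; O(n!) grows faster


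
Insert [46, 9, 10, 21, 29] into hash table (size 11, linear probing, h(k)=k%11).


Insertions: 46->slot 2; 9->slot 9; 10->slot 10; 21->slot 0; 29->slot 7
Table: [21, None, 46, None, None, None, None, 29, None, 9, 10]


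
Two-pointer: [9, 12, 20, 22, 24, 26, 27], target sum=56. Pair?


Two pointers: lo=0, hi=6
No pair sums to 56


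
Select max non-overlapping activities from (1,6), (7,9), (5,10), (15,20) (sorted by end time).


Greedy: pick earliest-ending, then skip overlaps.
Selected (3 activities): [(1, 6), (7, 9), (15, 20)]


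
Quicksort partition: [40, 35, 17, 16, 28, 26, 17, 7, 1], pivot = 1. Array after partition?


Elements <= 1 go left of pivot.
Result: [1, 35, 17, 16, 28, 26, 17, 7, 40], pivot at index 0


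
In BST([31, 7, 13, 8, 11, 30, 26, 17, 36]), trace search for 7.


BST root = 31
Search for 7: compare at each node
Path: [31, 7]


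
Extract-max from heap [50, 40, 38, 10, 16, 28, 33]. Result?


Max = 50
Replace root with last, heapify down
Resulting heap: [40, 33, 38, 10, 16, 28]


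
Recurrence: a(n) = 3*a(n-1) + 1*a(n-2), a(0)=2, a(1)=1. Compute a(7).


Build bottom-up:
...a(5)=175, a(6)=578, a(7)=3*578+1*175=1909


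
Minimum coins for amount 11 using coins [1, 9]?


dp[0]=0; dp[i]=1+min(dp[i-c] for c in coins)
...dp[6]=6, dp[7]=7, dp[8]=8, dp[9]=1, dp[10]=2, dp[11]=3
Minimum coins for 11 = 3


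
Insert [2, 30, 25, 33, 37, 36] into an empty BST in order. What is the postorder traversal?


Root = 2; build tree by BST insertion.
Postorder traversal: [25, 36, 37, 33, 30, 2]


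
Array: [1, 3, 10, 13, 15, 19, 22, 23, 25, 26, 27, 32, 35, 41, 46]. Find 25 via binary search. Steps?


Search for 25:
[0,14] mid=7 arr[7]=23
[8,14] mid=11 arr[11]=32
[8,10] mid=9 arr[9]=26
[8,8] mid=8 arr[8]=25
Total: 4 comparisons


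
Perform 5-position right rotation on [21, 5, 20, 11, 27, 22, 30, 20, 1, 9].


Right rotate by 5: [22, 30, 20, 1, 9, 21, 5, 20, 11, 27]


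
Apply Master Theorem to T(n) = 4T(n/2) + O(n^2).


a=4, b=2, c=2. log_2(4)=2 = c=2. Case 2: O(n^c log n) = O(n^2 log n)
Complexity: O(n^2 log n)


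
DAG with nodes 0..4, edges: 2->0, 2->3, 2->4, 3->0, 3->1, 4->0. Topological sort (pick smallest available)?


Kahn's algorithm, process smallest node first
Order: [2, 3, 1, 4, 0]


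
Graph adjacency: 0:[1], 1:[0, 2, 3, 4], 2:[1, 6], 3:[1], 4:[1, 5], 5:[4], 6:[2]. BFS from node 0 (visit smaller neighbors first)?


BFS queue: start with [0]
Visit order: [0, 1, 2, 3, 4, 6, 5]


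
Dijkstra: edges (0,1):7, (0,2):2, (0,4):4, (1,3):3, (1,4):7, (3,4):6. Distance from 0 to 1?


Dijkstra from 0:
Distances: {0: 0, 1: 7, 2: 2, 3: 10, 4: 4}
Shortest distance to 1 = 7, path = [0, 1]


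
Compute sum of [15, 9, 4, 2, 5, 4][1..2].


Prefix sums: [0, 15, 24, 28, 30, 35, 39]
Sum[1..2] = prefix[3] - prefix[1] = 28 - 15 = 13


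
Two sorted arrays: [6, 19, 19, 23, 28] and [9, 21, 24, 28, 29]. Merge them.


Compare heads, take smaller each step.
Merged: [6, 9, 19, 19, 21, 23, 24, 28, 28, 29]


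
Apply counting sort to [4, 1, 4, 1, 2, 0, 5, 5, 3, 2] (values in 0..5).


Count array: [1, 2, 2, 1, 2, 2]
Reconstruct: [0, 1, 1, 2, 2, 3, 4, 4, 5, 5]


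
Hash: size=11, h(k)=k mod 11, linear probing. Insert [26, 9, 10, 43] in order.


Insertions: 26->slot 4; 9->slot 9; 10->slot 10; 43->slot 0
Table: [43, None, None, None, 26, None, None, None, None, 9, 10]


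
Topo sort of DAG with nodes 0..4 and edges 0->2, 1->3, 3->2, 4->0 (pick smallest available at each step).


Kahn's algorithm, process smallest node first
Order: [1, 3, 4, 0, 2]


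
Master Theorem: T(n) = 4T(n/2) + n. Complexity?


a=4, b=2, c=1. log_2(4)=2 > c=1. Case 1: O(n^log_b(a)) = O(n^2)
Complexity: O(n^2)


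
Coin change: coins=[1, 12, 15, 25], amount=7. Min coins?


dp[0]=0; dp[i]=1+min(dp[i-c] for c in coins)
...dp[2]=2, dp[3]=3, dp[4]=4, dp[5]=5, dp[6]=6, dp[7]=7
Minimum coins for 7 = 7


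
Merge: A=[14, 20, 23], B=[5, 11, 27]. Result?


Compare heads, take smaller each step.
Merged: [5, 11, 14, 20, 23, 27]


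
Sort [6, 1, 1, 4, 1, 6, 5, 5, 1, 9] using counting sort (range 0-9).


Count array: [0, 4, 0, 0, 1, 2, 2, 0, 0, 1]
Reconstruct: [1, 1, 1, 1, 4, 5, 5, 6, 6, 9]


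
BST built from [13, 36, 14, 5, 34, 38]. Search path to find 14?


BST root = 13
Search for 14: compare at each node
Path: [13, 36, 14]


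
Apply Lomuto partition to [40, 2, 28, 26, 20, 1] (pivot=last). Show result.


Elements <= 1 go left of pivot.
Result: [1, 2, 28, 26, 20, 40], pivot at index 0


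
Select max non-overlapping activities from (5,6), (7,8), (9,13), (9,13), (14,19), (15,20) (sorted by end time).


Greedy: pick earliest-ending, then skip overlaps.
Selected (4 activities): [(5, 6), (7, 8), (9, 13), (14, 19)]


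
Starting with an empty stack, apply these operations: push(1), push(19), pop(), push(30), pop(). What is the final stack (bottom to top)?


push(1) -> [1]
push(19) -> [1, 19]
pop() returns 19 -> [1]
push(30) -> [1, 30]
pop() returns 30 -> [1]
Final stack (bottom to top): [1]


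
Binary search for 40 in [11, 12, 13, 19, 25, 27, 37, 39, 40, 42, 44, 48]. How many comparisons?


Search for 40:
[0,11] mid=5 arr[5]=27
[6,11] mid=8 arr[8]=40
Total: 2 comparisons


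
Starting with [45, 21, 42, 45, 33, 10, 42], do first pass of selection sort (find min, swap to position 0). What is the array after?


After one pass: [10, 21, 42, 45, 33, 45, 42]


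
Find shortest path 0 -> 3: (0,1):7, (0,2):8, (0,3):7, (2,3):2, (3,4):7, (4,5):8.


Dijkstra from 0:
Distances: {0: 0, 1: 7, 2: 8, 3: 7, 4: 14, 5: 22}
Shortest distance to 3 = 7, path = [0, 3]


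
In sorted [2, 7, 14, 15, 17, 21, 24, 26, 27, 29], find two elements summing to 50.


Two pointers: lo=0, hi=9
Found pair: (21, 29) summing to 50


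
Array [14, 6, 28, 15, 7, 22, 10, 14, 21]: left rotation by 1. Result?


Left rotate by 1: [6, 28, 15, 7, 22, 10, 14, 21, 14]


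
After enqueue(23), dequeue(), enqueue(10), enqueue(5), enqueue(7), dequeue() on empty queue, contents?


enqueue(23) -> [23]
dequeue() returns 23 -> []
enqueue(10) -> [10]
enqueue(5) -> [10, 5]
enqueue(7) -> [10, 5, 7]
dequeue() returns 10 -> [5, 7]
Final queue (front to back): [5, 7]


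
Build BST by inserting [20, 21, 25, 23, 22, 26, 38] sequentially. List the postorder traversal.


Root = 20; build tree by BST insertion.
Postorder traversal: [22, 23, 38, 26, 25, 21, 20]


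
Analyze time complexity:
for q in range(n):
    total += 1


Per nesting level: O(n) = O(n)
Complexity: O(n)


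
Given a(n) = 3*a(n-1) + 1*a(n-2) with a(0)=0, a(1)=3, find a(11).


Build bottom-up:
...a(9)=38910, a(10)=128511, a(11)=3*128511+1*38910=424443


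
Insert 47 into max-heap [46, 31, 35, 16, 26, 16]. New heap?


Append 47: [46, 31, 35, 16, 26, 16, 47]
Bubble up: swap idx 6(47) with idx 2(35); swap idx 2(47) with idx 0(46)
Result: [47, 31, 46, 16, 26, 16, 35]


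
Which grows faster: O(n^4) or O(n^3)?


cubic grows slower than quartic
O(n^3) is asymptotically smaller; O(n^4) grows faster


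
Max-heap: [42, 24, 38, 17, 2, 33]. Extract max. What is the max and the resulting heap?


Max = 42
Replace root with last, heapify down
Resulting heap: [38, 24, 33, 17, 2]


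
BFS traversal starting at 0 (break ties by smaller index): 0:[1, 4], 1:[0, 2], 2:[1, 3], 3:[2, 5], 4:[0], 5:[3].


BFS queue: start with [0]
Visit order: [0, 1, 4, 2, 3, 5]


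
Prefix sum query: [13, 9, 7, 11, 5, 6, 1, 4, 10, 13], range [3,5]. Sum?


Prefix sums: [0, 13, 22, 29, 40, 45, 51, 52, 56, 66, 79]
Sum[3..5] = prefix[6] - prefix[3] = 51 - 29 = 22


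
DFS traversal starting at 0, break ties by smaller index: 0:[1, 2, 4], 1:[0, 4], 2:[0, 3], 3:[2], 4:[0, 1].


DFS stack-based: start with [0]
Visit order: [0, 1, 4, 2, 3]


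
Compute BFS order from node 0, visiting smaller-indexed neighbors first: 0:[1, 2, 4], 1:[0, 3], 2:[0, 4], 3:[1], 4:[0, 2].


BFS queue: start with [0]
Visit order: [0, 1, 2, 4, 3]


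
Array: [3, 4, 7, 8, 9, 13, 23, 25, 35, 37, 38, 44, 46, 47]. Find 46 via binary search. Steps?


Search for 46:
[0,13] mid=6 arr[6]=23
[7,13] mid=10 arr[10]=38
[11,13] mid=12 arr[12]=46
Total: 3 comparisons


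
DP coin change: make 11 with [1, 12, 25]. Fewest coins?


dp[0]=0; dp[i]=1+min(dp[i-c] for c in coins)
...dp[6]=6, dp[7]=7, dp[8]=8, dp[9]=9, dp[10]=10, dp[11]=11
Minimum coins for 11 = 11


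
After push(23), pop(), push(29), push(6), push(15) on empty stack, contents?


push(23) -> [23]
pop() returns 23 -> []
push(29) -> [29]
push(6) -> [29, 6]
push(15) -> [29, 6, 15]
Final stack (bottom to top): [29, 6, 15]


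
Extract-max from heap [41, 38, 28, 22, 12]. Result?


Max = 41
Replace root with last, heapify down
Resulting heap: [38, 22, 28, 12]


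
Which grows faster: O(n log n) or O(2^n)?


linearithmic grows slower than exponential
O(n log n) is asymptotically smaller; O(2^n) grows faster


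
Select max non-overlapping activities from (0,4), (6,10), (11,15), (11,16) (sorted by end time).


Greedy: pick earliest-ending, then skip overlaps.
Selected (3 activities): [(0, 4), (6, 10), (11, 15)]


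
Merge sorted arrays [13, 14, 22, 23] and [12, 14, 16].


Compare heads, take smaller each step.
Merged: [12, 13, 14, 14, 16, 22, 23]


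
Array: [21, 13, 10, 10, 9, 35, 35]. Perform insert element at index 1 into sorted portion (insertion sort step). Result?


After one pass: [13, 21, 10, 10, 9, 35, 35]


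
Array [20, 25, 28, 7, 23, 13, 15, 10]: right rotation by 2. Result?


Right rotate by 2: [15, 10, 20, 25, 28, 7, 23, 13]


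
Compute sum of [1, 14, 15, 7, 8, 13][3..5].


Prefix sums: [0, 1, 15, 30, 37, 45, 58]
Sum[3..5] = prefix[6] - prefix[3] = 58 - 30 = 28


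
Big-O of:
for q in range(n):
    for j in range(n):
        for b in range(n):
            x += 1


Per nesting level: O(n) * O(n) * O(n) = O(n^3)
Complexity: O(n^3)


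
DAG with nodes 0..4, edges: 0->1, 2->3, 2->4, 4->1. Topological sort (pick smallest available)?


Kahn's algorithm, process smallest node first
Order: [0, 2, 3, 4, 1]


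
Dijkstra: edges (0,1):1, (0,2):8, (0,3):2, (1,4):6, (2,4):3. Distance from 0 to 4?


Dijkstra from 0:
Distances: {0: 0, 1: 1, 2: 8, 3: 2, 4: 7}
Shortest distance to 4 = 7, path = [0, 1, 4]


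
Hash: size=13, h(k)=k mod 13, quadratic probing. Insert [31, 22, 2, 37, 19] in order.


Insertions: 31->slot 5; 22->slot 9; 2->slot 2; 37->slot 11; 19->slot 6
Table: [None, None, 2, None, None, 31, 19, None, None, 22, None, 37, None]


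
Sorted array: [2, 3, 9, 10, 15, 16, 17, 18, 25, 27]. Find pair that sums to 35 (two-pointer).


Two pointers: lo=0, hi=9
Found pair: (10, 25) summing to 35


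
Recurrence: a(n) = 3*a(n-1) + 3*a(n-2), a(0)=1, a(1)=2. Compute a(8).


Build bottom-up:
...a(6)=1809, a(7)=6858, a(8)=3*6858+3*1809=26001


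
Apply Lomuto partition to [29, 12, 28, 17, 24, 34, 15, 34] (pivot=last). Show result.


Elements <= 34 go left of pivot.
Result: [29, 12, 28, 17, 24, 34, 15, 34], pivot at index 7


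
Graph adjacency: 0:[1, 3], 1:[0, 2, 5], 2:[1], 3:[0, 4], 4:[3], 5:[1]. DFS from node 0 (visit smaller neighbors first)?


DFS stack-based: start with [0]
Visit order: [0, 1, 2, 5, 3, 4]


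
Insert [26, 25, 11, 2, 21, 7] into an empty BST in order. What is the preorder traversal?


Root = 26; build tree by BST insertion.
Preorder traversal: [26, 25, 11, 2, 7, 21]


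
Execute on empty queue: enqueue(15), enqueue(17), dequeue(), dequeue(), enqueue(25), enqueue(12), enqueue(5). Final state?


enqueue(15) -> [15]
enqueue(17) -> [15, 17]
dequeue() returns 15 -> [17]
dequeue() returns 17 -> []
enqueue(25) -> [25]
enqueue(12) -> [25, 12]
enqueue(5) -> [25, 12, 5]
Final queue (front to back): [25, 12, 5]


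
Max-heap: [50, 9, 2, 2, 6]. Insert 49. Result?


Append 49: [50, 9, 2, 2, 6, 49]
Bubble up: swap idx 5(49) with idx 2(2)
Result: [50, 9, 49, 2, 6, 2]


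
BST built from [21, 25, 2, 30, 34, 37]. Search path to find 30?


BST root = 21
Search for 30: compare at each node
Path: [21, 25, 30]


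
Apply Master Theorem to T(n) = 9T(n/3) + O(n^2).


a=9, b=3, c=2. log_3(9)=2 = c=2. Case 2: O(n^c log n) = O(n^2 log n)
Complexity: O(n^2 log n)


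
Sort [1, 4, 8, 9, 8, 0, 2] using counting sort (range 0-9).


Count array: [1, 1, 1, 0, 1, 0, 0, 0, 2, 1]
Reconstruct: [0, 1, 2, 4, 8, 8, 9]


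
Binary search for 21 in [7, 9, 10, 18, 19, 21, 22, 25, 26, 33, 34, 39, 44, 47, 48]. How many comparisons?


Search for 21:
[0,14] mid=7 arr[7]=25
[0,6] mid=3 arr[3]=18
[4,6] mid=5 arr[5]=21
Total: 3 comparisons


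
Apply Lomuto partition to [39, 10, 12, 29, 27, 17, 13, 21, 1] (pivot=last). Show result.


Elements <= 1 go left of pivot.
Result: [1, 10, 12, 29, 27, 17, 13, 21, 39], pivot at index 0


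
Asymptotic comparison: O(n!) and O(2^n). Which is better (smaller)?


exponential grows slower than factorial
O(2^n) is asymptotically smaller; O(n!) grows faster


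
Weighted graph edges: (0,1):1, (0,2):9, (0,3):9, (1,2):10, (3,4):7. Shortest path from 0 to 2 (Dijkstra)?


Dijkstra from 0:
Distances: {0: 0, 1: 1, 2: 9, 3: 9, 4: 16}
Shortest distance to 2 = 9, path = [0, 2]


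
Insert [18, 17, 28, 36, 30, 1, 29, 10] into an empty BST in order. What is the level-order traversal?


Root = 18; build tree by BST insertion.
Level-Order traversal: [18, 17, 28, 1, 36, 10, 30, 29]


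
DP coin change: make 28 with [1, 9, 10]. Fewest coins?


dp[0]=0; dp[i]=1+min(dp[i-c] for c in coins)
...dp[23]=5, dp[24]=6, dp[25]=7, dp[26]=8, dp[27]=3, dp[28]=3
Minimum coins for 28 = 3


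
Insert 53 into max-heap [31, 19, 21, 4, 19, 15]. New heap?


Append 53: [31, 19, 21, 4, 19, 15, 53]
Bubble up: swap idx 6(53) with idx 2(21); swap idx 2(53) with idx 0(31)
Result: [53, 19, 31, 4, 19, 15, 21]


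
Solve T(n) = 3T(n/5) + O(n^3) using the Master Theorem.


a=3, b=5, c=3. log_5(3)=0.683 < c=3. Case 3: O(n^c) = O(n^3)
Complexity: O(n^3)


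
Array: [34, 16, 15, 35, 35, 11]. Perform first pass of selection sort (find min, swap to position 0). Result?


After one pass: [11, 16, 15, 35, 35, 34]


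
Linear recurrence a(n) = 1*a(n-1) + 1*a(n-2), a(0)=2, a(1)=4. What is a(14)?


Build bottom-up:
...a(12)=754, a(13)=1220, a(14)=1*1220+1*754=1974


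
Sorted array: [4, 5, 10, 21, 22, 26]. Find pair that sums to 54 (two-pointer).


Two pointers: lo=0, hi=5
No pair sums to 54


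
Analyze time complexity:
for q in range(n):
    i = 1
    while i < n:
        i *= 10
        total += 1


Per nesting level: O(n) * O(log n) = O(n log n)
Complexity: O(n log n)


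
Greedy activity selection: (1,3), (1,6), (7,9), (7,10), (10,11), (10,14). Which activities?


Greedy: pick earliest-ending, then skip overlaps.
Selected (3 activities): [(1, 3), (7, 9), (10, 11)]


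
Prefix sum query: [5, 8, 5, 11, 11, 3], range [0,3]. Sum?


Prefix sums: [0, 5, 13, 18, 29, 40, 43]
Sum[0..3] = prefix[4] - prefix[0] = 29 - 0 = 29


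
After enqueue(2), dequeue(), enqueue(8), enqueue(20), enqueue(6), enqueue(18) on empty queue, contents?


enqueue(2) -> [2]
dequeue() returns 2 -> []
enqueue(8) -> [8]
enqueue(20) -> [8, 20]
enqueue(6) -> [8, 20, 6]
enqueue(18) -> [8, 20, 6, 18]
Final queue (front to back): [8, 20, 6, 18]


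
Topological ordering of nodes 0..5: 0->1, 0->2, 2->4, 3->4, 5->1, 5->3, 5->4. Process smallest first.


Kahn's algorithm, process smallest node first
Order: [0, 2, 5, 1, 3, 4]


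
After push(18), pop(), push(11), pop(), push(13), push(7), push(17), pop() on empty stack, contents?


push(18) -> [18]
pop() returns 18 -> []
push(11) -> [11]
pop() returns 11 -> []
push(13) -> [13]
push(7) -> [13, 7]
push(17) -> [13, 7, 17]
pop() returns 17 -> [13, 7]
Final stack (bottom to top): [13, 7]


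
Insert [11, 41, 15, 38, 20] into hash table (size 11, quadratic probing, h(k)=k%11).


Insertions: 11->slot 0; 41->slot 8; 15->slot 4; 38->slot 5; 20->slot 9
Table: [11, None, None, None, 15, 38, None, None, 41, 20, None]


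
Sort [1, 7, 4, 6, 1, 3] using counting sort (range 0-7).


Count array: [0, 2, 0, 1, 1, 0, 1, 1]
Reconstruct: [1, 1, 3, 4, 6, 7]


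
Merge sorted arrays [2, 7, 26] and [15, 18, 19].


Compare heads, take smaller each step.
Merged: [2, 7, 15, 18, 19, 26]


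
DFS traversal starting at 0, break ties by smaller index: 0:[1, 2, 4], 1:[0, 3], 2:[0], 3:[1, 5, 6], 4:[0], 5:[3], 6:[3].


DFS stack-based: start with [0]
Visit order: [0, 1, 3, 5, 6, 2, 4]


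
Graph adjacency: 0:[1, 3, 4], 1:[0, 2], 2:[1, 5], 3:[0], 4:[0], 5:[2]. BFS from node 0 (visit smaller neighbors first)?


BFS queue: start with [0]
Visit order: [0, 1, 3, 4, 2, 5]


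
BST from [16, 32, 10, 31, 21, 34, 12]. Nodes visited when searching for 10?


BST root = 16
Search for 10: compare at each node
Path: [16, 10]


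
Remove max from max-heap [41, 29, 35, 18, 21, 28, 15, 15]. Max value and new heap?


Max = 41
Replace root with last, heapify down
Resulting heap: [35, 29, 28, 18, 21, 15, 15]


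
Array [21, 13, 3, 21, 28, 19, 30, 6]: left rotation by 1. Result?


Left rotate by 1: [13, 3, 21, 28, 19, 30, 6, 21]


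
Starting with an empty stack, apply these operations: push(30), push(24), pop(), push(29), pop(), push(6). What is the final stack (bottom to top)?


push(30) -> [30]
push(24) -> [30, 24]
pop() returns 24 -> [30]
push(29) -> [30, 29]
pop() returns 29 -> [30]
push(6) -> [30, 6]
Final stack (bottom to top): [30, 6]


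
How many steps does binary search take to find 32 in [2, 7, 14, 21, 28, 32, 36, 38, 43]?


Search for 32:
[0,8] mid=4 arr[4]=28
[5,8] mid=6 arr[6]=36
[5,5] mid=5 arr[5]=32
Total: 3 comparisons


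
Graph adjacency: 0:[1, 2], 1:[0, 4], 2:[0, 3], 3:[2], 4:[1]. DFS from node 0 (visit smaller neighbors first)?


DFS stack-based: start with [0]
Visit order: [0, 1, 4, 2, 3]


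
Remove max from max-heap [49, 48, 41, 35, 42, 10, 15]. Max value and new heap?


Max = 49
Replace root with last, heapify down
Resulting heap: [48, 42, 41, 35, 15, 10]


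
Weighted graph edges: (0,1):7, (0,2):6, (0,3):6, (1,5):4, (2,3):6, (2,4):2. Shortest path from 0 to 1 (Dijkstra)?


Dijkstra from 0:
Distances: {0: 0, 1: 7, 2: 6, 3: 6, 4: 8, 5: 11}
Shortest distance to 1 = 7, path = [0, 1]


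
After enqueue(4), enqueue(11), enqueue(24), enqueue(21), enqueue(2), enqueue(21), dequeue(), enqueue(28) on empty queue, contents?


enqueue(4) -> [4]
enqueue(11) -> [4, 11]
enqueue(24) -> [4, 11, 24]
enqueue(21) -> [4, 11, 24, 21]
enqueue(2) -> [4, 11, 24, 21, 2]
enqueue(21) -> [4, 11, 24, 21, 2, 21]
dequeue() returns 4 -> [11, 24, 21, 2, 21]
enqueue(28) -> [11, 24, 21, 2, 21, 28]
Final queue (front to back): [11, 24, 21, 2, 21, 28]


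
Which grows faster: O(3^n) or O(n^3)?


cubic grows slower than exponential (base 3)
O(n^3) is asymptotically smaller; O(3^n) grows faster


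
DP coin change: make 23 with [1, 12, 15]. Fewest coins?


dp[0]=0; dp[i]=1+min(dp[i-c] for c in coins)
...dp[18]=4, dp[19]=5, dp[20]=6, dp[21]=7, dp[22]=8, dp[23]=9
Minimum coins for 23 = 9


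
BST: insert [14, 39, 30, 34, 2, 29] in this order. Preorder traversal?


Root = 14; build tree by BST insertion.
Preorder traversal: [14, 2, 39, 30, 29, 34]


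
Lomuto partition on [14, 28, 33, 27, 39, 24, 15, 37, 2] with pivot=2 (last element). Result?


Elements <= 2 go left of pivot.
Result: [2, 28, 33, 27, 39, 24, 15, 37, 14], pivot at index 0


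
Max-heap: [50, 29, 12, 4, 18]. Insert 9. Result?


Append 9: [50, 29, 12, 4, 18, 9]
Bubble up: no swaps needed
Result: [50, 29, 12, 4, 18, 9]


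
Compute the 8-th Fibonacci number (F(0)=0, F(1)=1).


F(n)=F(n-1)+F(n-2)
...F(6)=8, F(7)=13, F(8)=21


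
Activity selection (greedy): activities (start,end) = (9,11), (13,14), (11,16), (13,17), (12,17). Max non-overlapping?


Greedy: pick earliest-ending, then skip overlaps.
Selected (2 activities): [(9, 11), (13, 14)]


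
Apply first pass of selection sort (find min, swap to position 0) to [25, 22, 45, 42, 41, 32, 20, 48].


After one pass: [20, 22, 45, 42, 41, 32, 25, 48]


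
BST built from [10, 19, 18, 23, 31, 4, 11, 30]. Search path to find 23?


BST root = 10
Search for 23: compare at each node
Path: [10, 19, 23]


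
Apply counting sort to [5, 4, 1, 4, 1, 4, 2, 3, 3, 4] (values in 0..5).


Count array: [0, 2, 1, 2, 4, 1]
Reconstruct: [1, 1, 2, 3, 3, 4, 4, 4, 4, 5]


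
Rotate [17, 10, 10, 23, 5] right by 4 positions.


Right rotate by 4: [10, 10, 23, 5, 17]


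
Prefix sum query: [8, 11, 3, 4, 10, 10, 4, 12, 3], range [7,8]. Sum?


Prefix sums: [0, 8, 19, 22, 26, 36, 46, 50, 62, 65]
Sum[7..8] = prefix[9] - prefix[7] = 65 - 50 = 15


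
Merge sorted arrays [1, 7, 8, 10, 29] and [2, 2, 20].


Compare heads, take smaller each step.
Merged: [1, 2, 2, 7, 8, 10, 20, 29]


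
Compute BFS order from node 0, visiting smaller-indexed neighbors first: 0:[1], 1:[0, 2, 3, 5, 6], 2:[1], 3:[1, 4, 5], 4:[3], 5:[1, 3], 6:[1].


BFS queue: start with [0]
Visit order: [0, 1, 2, 3, 5, 6, 4]


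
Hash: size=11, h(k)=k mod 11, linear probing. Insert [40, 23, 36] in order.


Insertions: 40->slot 7; 23->slot 1; 36->slot 3
Table: [None, 23, None, 36, None, None, None, 40, None, None, None]


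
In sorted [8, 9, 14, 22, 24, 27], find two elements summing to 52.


Two pointers: lo=0, hi=5
No pair sums to 52


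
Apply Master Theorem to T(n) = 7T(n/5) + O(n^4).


a=7, b=5, c=4. log_5(7)=1.209 < c=4. Case 3: O(n^c) = O(n^4)
Complexity: O(n^4)


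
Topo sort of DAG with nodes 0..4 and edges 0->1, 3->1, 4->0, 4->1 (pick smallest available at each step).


Kahn's algorithm, process smallest node first
Order: [2, 3, 4, 0, 1]


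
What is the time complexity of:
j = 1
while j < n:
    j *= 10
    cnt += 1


Per nesting level: O(log n) = O(log n)
Complexity: O(log n)


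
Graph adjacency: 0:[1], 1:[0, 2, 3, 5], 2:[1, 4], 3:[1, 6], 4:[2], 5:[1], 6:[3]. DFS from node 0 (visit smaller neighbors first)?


DFS stack-based: start with [0]
Visit order: [0, 1, 2, 4, 3, 6, 5]


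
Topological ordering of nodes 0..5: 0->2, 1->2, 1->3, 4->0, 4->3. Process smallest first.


Kahn's algorithm, process smallest node first
Order: [1, 4, 0, 2, 3, 5]


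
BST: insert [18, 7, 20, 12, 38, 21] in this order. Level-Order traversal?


Root = 18; build tree by BST insertion.
Level-Order traversal: [18, 7, 20, 12, 38, 21]


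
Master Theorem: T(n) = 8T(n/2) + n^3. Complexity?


a=8, b=2, c=3. log_2(8)=3 = c=3. Case 2: O(n^c log n) = O(n^3 log n)
Complexity: O(n^3 log n)


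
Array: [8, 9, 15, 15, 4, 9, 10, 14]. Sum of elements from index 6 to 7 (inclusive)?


Prefix sums: [0, 8, 17, 32, 47, 51, 60, 70, 84]
Sum[6..7] = prefix[8] - prefix[6] = 84 - 60 = 24


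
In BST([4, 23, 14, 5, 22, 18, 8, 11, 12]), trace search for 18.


BST root = 4
Search for 18: compare at each node
Path: [4, 23, 14, 22, 18]


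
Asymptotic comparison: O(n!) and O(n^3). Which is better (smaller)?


cubic grows slower than factorial
O(n^3) is asymptotically smaller; O(n!) grows faster


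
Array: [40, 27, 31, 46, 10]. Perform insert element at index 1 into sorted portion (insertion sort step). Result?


After one pass: [27, 40, 31, 46, 10]


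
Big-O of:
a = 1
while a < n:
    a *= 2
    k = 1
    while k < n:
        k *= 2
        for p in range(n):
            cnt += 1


Per nesting level: O(log n) * O(log n) * O(n) = O(n (log n)^2)
Complexity: O(n (log n)^2)


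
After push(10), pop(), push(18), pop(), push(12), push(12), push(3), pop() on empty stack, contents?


push(10) -> [10]
pop() returns 10 -> []
push(18) -> [18]
pop() returns 18 -> []
push(12) -> [12]
push(12) -> [12, 12]
push(3) -> [12, 12, 3]
pop() returns 3 -> [12, 12]
Final stack (bottom to top): [12, 12]


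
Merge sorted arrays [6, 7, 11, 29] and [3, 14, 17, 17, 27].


Compare heads, take smaller each step.
Merged: [3, 6, 7, 11, 14, 17, 17, 27, 29]


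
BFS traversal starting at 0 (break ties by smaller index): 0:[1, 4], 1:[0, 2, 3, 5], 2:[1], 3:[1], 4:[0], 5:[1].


BFS queue: start with [0]
Visit order: [0, 1, 4, 2, 3, 5]


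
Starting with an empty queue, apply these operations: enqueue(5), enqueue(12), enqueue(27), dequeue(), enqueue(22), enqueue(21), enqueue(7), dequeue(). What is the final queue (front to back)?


enqueue(5) -> [5]
enqueue(12) -> [5, 12]
enqueue(27) -> [5, 12, 27]
dequeue() returns 5 -> [12, 27]
enqueue(22) -> [12, 27, 22]
enqueue(21) -> [12, 27, 22, 21]
enqueue(7) -> [12, 27, 22, 21, 7]
dequeue() returns 12 -> [27, 22, 21, 7]
Final queue (front to back): [27, 22, 21, 7]


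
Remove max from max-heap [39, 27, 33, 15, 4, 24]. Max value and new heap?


Max = 39
Replace root with last, heapify down
Resulting heap: [33, 27, 24, 15, 4]


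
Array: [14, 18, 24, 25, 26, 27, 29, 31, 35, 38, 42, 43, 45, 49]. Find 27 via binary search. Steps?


Search for 27:
[0,13] mid=6 arr[6]=29
[0,5] mid=2 arr[2]=24
[3,5] mid=4 arr[4]=26
[5,5] mid=5 arr[5]=27
Total: 4 comparisons


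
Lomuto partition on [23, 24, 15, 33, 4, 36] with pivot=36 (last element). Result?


Elements <= 36 go left of pivot.
Result: [23, 24, 15, 33, 4, 36], pivot at index 5


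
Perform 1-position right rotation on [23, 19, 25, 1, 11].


Right rotate by 1: [11, 23, 19, 25, 1]


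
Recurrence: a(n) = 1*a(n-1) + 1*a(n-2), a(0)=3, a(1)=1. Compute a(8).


Build bottom-up:
...a(6)=23, a(7)=37, a(8)=1*37+1*23=60


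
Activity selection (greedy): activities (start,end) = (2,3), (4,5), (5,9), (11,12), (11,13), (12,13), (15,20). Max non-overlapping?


Greedy: pick earliest-ending, then skip overlaps.
Selected (6 activities): [(2, 3), (4, 5), (5, 9), (11, 12), (12, 13), (15, 20)]


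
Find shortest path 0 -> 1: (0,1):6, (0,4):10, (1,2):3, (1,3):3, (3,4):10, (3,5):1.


Dijkstra from 0:
Distances: {0: 0, 1: 6, 2: 9, 3: 9, 4: 10, 5: 10}
Shortest distance to 1 = 6, path = [0, 1]


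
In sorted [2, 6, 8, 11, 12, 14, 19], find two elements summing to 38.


Two pointers: lo=0, hi=6
No pair sums to 38


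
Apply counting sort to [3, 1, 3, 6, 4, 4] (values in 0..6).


Count array: [0, 1, 0, 2, 2, 0, 1]
Reconstruct: [1, 3, 3, 4, 4, 6]


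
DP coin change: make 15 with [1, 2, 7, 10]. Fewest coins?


dp[0]=0; dp[i]=1+min(dp[i-c] for c in coins)
...dp[10]=1, dp[11]=2, dp[12]=2, dp[13]=3, dp[14]=2, dp[15]=3
Minimum coins for 15 = 3


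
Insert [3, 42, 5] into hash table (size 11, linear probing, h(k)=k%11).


Insertions: 3->slot 3; 42->slot 9; 5->slot 5
Table: [None, None, None, 3, None, 5, None, None, None, 42, None]


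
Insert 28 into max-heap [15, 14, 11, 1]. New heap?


Append 28: [15, 14, 11, 1, 28]
Bubble up: swap idx 4(28) with idx 1(14); swap idx 1(28) with idx 0(15)
Result: [28, 15, 11, 1, 14]


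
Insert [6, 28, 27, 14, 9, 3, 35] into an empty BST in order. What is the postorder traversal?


Root = 6; build tree by BST insertion.
Postorder traversal: [3, 9, 14, 27, 35, 28, 6]


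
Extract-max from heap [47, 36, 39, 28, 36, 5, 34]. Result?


Max = 47
Replace root with last, heapify down
Resulting heap: [39, 36, 34, 28, 36, 5]


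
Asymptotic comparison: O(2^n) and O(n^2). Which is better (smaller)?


quadratic grows slower than exponential
O(n^2) is asymptotically smaller; O(2^n) grows faster


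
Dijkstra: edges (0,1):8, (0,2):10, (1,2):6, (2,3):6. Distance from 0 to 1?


Dijkstra from 0:
Distances: {0: 0, 1: 8, 2: 10, 3: 16}
Shortest distance to 1 = 8, path = [0, 1]


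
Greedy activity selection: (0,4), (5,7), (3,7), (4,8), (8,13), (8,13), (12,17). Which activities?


Greedy: pick earliest-ending, then skip overlaps.
Selected (3 activities): [(0, 4), (5, 7), (8, 13)]


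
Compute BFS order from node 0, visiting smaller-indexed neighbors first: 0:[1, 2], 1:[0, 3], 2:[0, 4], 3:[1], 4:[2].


BFS queue: start with [0]
Visit order: [0, 1, 2, 3, 4]


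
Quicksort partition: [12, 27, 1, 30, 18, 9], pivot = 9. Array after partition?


Elements <= 9 go left of pivot.
Result: [1, 9, 12, 30, 18, 27], pivot at index 1


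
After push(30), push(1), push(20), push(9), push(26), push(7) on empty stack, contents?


push(30) -> [30]
push(1) -> [30, 1]
push(20) -> [30, 1, 20]
push(9) -> [30, 1, 20, 9]
push(26) -> [30, 1, 20, 9, 26]
push(7) -> [30, 1, 20, 9, 26, 7]
Final stack (bottom to top): [30, 1, 20, 9, 26, 7]


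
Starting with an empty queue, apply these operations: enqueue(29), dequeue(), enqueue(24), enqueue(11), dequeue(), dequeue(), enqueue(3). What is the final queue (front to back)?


enqueue(29) -> [29]
dequeue() returns 29 -> []
enqueue(24) -> [24]
enqueue(11) -> [24, 11]
dequeue() returns 24 -> [11]
dequeue() returns 11 -> []
enqueue(3) -> [3]
Final queue (front to back): [3]


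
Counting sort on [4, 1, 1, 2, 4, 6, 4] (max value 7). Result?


Count array: [0, 2, 1, 0, 3, 0, 1, 0]
Reconstruct: [1, 1, 2, 4, 4, 4, 6]


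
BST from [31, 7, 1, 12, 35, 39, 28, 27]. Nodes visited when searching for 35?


BST root = 31
Search for 35: compare at each node
Path: [31, 35]


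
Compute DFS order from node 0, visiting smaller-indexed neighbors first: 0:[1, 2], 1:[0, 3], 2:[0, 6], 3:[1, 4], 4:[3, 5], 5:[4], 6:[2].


DFS stack-based: start with [0]
Visit order: [0, 1, 3, 4, 5, 2, 6]


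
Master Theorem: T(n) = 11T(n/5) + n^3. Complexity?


a=11, b=5, c=3. log_5(11)=1.490 < c=3. Case 3: O(n^c) = O(n^3)
Complexity: O(n^3)


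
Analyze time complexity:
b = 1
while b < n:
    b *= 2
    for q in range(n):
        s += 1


Per nesting level: O(log n) * O(n) = O(n log n)
Complexity: O(n log n)


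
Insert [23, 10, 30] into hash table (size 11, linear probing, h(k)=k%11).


Insertions: 23->slot 1; 10->slot 10; 30->slot 8
Table: [None, 23, None, None, None, None, None, None, 30, None, 10]


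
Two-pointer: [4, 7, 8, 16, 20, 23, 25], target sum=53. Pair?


Two pointers: lo=0, hi=6
No pair sums to 53


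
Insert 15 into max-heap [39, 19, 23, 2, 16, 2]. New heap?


Append 15: [39, 19, 23, 2, 16, 2, 15]
Bubble up: no swaps needed
Result: [39, 19, 23, 2, 16, 2, 15]


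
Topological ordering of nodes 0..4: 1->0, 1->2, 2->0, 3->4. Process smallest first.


Kahn's algorithm, process smallest node first
Order: [1, 2, 0, 3, 4]


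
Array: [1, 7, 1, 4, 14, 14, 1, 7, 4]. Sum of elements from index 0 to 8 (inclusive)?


Prefix sums: [0, 1, 8, 9, 13, 27, 41, 42, 49, 53]
Sum[0..8] = prefix[9] - prefix[0] = 53 - 0 = 53


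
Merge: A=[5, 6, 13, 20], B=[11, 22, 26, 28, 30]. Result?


Compare heads, take smaller each step.
Merged: [5, 6, 11, 13, 20, 22, 26, 28, 30]


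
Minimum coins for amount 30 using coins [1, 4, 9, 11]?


dp[0]=0; dp[i]=1+min(dp[i-c] for c in coins)
...dp[25]=4, dp[26]=3, dp[27]=3, dp[28]=4, dp[29]=3, dp[30]=4
Minimum coins for 30 = 4


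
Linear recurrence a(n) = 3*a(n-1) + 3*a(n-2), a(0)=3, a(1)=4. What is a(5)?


Build bottom-up:
...a(3)=75, a(4)=288, a(5)=3*288+3*75=1089


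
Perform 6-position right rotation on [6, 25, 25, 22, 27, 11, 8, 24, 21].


Right rotate by 6: [22, 27, 11, 8, 24, 21, 6, 25, 25]


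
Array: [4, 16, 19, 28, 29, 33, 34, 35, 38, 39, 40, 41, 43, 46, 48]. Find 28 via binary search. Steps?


Search for 28:
[0,14] mid=7 arr[7]=35
[0,6] mid=3 arr[3]=28
Total: 2 comparisons


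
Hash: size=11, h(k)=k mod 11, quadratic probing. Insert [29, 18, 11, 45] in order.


Insertions: 29->slot 7; 18->slot 8; 11->slot 0; 45->slot 1
Table: [11, 45, None, None, None, None, None, 29, 18, None, None]


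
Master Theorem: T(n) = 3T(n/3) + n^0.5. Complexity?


a=3, b=3, c=0.5. log_3(3)=1 > c=0.5. Case 1: O(n^log_b(a)) = O(n)
Complexity: O(n)


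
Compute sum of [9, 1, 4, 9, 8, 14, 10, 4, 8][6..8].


Prefix sums: [0, 9, 10, 14, 23, 31, 45, 55, 59, 67]
Sum[6..8] = prefix[9] - prefix[6] = 67 - 45 = 22


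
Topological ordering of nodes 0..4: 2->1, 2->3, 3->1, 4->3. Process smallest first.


Kahn's algorithm, process smallest node first
Order: [0, 2, 4, 3, 1]


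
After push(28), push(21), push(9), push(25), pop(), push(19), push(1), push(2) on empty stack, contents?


push(28) -> [28]
push(21) -> [28, 21]
push(9) -> [28, 21, 9]
push(25) -> [28, 21, 9, 25]
pop() returns 25 -> [28, 21, 9]
push(19) -> [28, 21, 9, 19]
push(1) -> [28, 21, 9, 19, 1]
push(2) -> [28, 21, 9, 19, 1, 2]
Final stack (bottom to top): [28, 21, 9, 19, 1, 2]


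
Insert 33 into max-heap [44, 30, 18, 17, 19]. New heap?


Append 33: [44, 30, 18, 17, 19, 33]
Bubble up: swap idx 5(33) with idx 2(18)
Result: [44, 30, 33, 17, 19, 18]


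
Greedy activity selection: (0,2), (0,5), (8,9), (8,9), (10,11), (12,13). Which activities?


Greedy: pick earliest-ending, then skip overlaps.
Selected (4 activities): [(0, 2), (8, 9), (10, 11), (12, 13)]


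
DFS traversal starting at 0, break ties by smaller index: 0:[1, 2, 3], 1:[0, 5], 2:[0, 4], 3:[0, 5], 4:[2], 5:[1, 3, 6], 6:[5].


DFS stack-based: start with [0]
Visit order: [0, 1, 5, 3, 6, 2, 4]


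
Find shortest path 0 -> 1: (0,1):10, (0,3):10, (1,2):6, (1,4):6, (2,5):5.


Dijkstra from 0:
Distances: {0: 0, 1: 10, 2: 16, 3: 10, 4: 16, 5: 21}
Shortest distance to 1 = 10, path = [0, 1]


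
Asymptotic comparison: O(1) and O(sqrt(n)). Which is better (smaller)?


constant grows slower than sublinear
O(1) is asymptotically smaller; O(sqrt(n)) grows faster


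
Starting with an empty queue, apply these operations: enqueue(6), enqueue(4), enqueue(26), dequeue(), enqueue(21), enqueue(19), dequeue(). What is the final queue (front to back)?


enqueue(6) -> [6]
enqueue(4) -> [6, 4]
enqueue(26) -> [6, 4, 26]
dequeue() returns 6 -> [4, 26]
enqueue(21) -> [4, 26, 21]
enqueue(19) -> [4, 26, 21, 19]
dequeue() returns 4 -> [26, 21, 19]
Final queue (front to back): [26, 21, 19]


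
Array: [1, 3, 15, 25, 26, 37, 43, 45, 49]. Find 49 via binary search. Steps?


Search for 49:
[0,8] mid=4 arr[4]=26
[5,8] mid=6 arr[6]=43
[7,8] mid=7 arr[7]=45
[8,8] mid=8 arr[8]=49
Total: 4 comparisons


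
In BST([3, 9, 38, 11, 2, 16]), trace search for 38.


BST root = 3
Search for 38: compare at each node
Path: [3, 9, 38]


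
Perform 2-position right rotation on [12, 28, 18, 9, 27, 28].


Right rotate by 2: [27, 28, 12, 28, 18, 9]


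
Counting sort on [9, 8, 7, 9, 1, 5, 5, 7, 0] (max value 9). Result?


Count array: [1, 1, 0, 0, 0, 2, 0, 2, 1, 2]
Reconstruct: [0, 1, 5, 5, 7, 7, 8, 9, 9]


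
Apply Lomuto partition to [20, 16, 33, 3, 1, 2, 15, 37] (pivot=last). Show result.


Elements <= 37 go left of pivot.
Result: [20, 16, 33, 3, 1, 2, 15, 37], pivot at index 7


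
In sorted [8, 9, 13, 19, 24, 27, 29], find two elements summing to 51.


Two pointers: lo=0, hi=6
Found pair: (24, 27) summing to 51


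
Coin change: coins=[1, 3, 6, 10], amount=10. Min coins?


dp[0]=0; dp[i]=1+min(dp[i-c] for c in coins)
...dp[5]=3, dp[6]=1, dp[7]=2, dp[8]=3, dp[9]=2, dp[10]=1
Minimum coins for 10 = 1


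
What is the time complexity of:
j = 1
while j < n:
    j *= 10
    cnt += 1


Per nesting level: O(log n) = O(log n)
Complexity: O(log n)


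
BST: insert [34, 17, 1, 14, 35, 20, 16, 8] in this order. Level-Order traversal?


Root = 34; build tree by BST insertion.
Level-Order traversal: [34, 17, 35, 1, 20, 14, 8, 16]


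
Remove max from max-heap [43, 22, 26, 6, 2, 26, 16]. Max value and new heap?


Max = 43
Replace root with last, heapify down
Resulting heap: [26, 22, 26, 6, 2, 16]


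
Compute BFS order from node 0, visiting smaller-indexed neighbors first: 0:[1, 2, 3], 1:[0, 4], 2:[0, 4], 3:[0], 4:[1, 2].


BFS queue: start with [0]
Visit order: [0, 1, 2, 3, 4]


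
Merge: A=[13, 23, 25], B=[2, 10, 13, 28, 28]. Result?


Compare heads, take smaller each step.
Merged: [2, 10, 13, 13, 23, 25, 28, 28]


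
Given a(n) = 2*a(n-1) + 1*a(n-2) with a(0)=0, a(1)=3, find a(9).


Build bottom-up:
...a(7)=507, a(8)=1224, a(9)=2*1224+1*507=2955


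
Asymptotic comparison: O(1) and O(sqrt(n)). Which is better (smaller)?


constant grows slower than sublinear
O(1) is asymptotically smaller; O(sqrt(n)) grows faster


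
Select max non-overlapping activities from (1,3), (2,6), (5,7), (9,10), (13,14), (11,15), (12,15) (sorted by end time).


Greedy: pick earliest-ending, then skip overlaps.
Selected (4 activities): [(1, 3), (5, 7), (9, 10), (13, 14)]


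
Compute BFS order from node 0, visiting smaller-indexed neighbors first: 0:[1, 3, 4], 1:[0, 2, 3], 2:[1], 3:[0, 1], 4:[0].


BFS queue: start with [0]
Visit order: [0, 1, 3, 4, 2]


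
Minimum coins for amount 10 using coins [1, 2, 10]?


dp[0]=0; dp[i]=1+min(dp[i-c] for c in coins)
...dp[5]=3, dp[6]=3, dp[7]=4, dp[8]=4, dp[9]=5, dp[10]=1
Minimum coins for 10 = 1


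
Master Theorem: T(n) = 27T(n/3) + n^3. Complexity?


a=27, b=3, c=3. log_3(27)=3 = c=3. Case 2: O(n^c log n) = O(n^3 log n)
Complexity: O(n^3 log n)


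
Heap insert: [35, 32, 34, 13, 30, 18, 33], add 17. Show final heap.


Append 17: [35, 32, 34, 13, 30, 18, 33, 17]
Bubble up: swap idx 7(17) with idx 3(13)
Result: [35, 32, 34, 17, 30, 18, 33, 13]


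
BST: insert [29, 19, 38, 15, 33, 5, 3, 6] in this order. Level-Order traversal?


Root = 29; build tree by BST insertion.
Level-Order traversal: [29, 19, 38, 15, 33, 5, 3, 6]


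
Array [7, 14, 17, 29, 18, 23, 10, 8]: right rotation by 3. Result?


Right rotate by 3: [23, 10, 8, 7, 14, 17, 29, 18]


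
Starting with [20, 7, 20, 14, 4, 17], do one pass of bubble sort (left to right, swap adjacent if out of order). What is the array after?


After one pass: [7, 20, 14, 4, 17, 20]


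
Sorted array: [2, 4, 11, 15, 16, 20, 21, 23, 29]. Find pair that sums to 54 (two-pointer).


Two pointers: lo=0, hi=8
No pair sums to 54


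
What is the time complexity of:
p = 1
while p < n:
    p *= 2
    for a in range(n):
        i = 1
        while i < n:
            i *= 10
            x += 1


Per nesting level: O(log n) * O(n) * O(log n) = O(n (log n)^2)
Complexity: O(n (log n)^2)


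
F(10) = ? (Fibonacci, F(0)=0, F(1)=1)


F(n)=F(n-1)+F(n-2)
...F(8)=21, F(9)=34, F(10)=55


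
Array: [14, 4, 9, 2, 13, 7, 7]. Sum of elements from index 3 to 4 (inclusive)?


Prefix sums: [0, 14, 18, 27, 29, 42, 49, 56]
Sum[3..4] = prefix[5] - prefix[3] = 42 - 27 = 15


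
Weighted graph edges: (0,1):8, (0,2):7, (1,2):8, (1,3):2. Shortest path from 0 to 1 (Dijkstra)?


Dijkstra from 0:
Distances: {0: 0, 1: 8, 2: 7, 3: 10}
Shortest distance to 1 = 8, path = [0, 1]


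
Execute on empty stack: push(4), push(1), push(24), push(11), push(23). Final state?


push(4) -> [4]
push(1) -> [4, 1]
push(24) -> [4, 1, 24]
push(11) -> [4, 1, 24, 11]
push(23) -> [4, 1, 24, 11, 23]
Final stack (bottom to top): [4, 1, 24, 11, 23]


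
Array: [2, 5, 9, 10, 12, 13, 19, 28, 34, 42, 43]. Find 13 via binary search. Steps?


Search for 13:
[0,10] mid=5 arr[5]=13
Total: 1 comparisons
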